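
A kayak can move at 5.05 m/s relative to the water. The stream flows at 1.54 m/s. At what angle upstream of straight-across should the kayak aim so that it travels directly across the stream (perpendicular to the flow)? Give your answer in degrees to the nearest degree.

18°

To cancel the current, the upstream component of the kayak's velocity must equal the flow: 5.05 sin θ = 1.54.
sin θ = 1.54 / 5.05 = 0.3050.
θ = arcsin(0.3050) = 17.755°.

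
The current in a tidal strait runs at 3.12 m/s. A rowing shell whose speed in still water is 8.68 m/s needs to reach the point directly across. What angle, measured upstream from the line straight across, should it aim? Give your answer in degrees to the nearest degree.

21°

To cancel the current, the upstream component of the rowing shell's velocity must equal the flow: 8.68 sin θ = 3.12.
sin θ = 3.12 / 8.68 = 0.3594.
θ = arcsin(0.3594) = 21.066°.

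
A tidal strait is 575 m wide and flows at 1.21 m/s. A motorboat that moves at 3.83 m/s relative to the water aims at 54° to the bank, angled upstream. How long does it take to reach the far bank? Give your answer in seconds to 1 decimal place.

The component of the motorboat's velocity perpendicular to the bank is 3.83 × sin 54° = 3.099 m/s.
Only the cross-stream component determines the crossing time; the current contributes nothing perpendicular to the bank.
Time = 575 / 3.099 = 185.572 s.

185.6 s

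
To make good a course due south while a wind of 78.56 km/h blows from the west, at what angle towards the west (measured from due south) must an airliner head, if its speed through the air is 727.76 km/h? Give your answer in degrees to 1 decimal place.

6.2°

The wind pushes perpendicular to the desired track; the heading must have a component into the wind equal to 78.56 km/h: 727.76 sin θ = 78.56.
sin θ = 0.1079, so θ = 6.197°.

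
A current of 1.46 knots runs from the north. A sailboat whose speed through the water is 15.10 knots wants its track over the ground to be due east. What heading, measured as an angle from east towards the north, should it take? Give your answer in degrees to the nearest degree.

6°

The current pushes perpendicular to the desired track; the heading must have a component into the current equal to 1.46 knots: 15.10 sin θ = 1.46.
sin θ = 0.0967, so θ = 5.549°.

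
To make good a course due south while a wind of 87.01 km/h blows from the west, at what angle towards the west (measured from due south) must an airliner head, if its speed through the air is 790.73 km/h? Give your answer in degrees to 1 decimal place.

The wind pushes perpendicular to the desired track; the heading must have a component into the wind equal to 87.01 km/h: 790.73 sin θ = 87.01.
sin θ = 0.1100, so θ = 6.317°.

6.3°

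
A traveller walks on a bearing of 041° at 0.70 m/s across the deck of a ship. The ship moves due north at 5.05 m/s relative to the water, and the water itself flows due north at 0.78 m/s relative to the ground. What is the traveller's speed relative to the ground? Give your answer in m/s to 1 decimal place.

6.4 m/s

In east/north components (m/s): traveller relative to ship = (0.459, 0.528); ship relative to water = (0.000, 5.050); water relative to ground = (0.000, 0.780).
Sum = (0.459, 6.358) m/s.
Speed = |(0.459, 6.358)| = 6.375 m/s.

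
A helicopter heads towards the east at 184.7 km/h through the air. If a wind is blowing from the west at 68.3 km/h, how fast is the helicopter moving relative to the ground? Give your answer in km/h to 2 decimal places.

Taking east as x and north as y: velocity relative to the air = (184.700, 0.000) km/h; the air relative to ground = (68.300, 0.000) km/h.
Velocity relative to ground = (184.700, 0.000) + (68.300, 0.000) = (253.000, 0.000) km/h.
Speed = |(253.000, 0.000)| = 253.000 km/h.

253.00 km/h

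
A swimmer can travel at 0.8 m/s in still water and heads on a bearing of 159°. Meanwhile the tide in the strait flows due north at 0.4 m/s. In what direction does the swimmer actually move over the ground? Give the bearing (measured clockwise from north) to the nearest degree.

140°

Taking east as x and north as y: velocity relative to the water = (0.287, -0.747) m/s; the water relative to ground = (0.000, 0.400) m/s.
Velocity relative to ground = (0.287, -0.747) + (0.000, 0.400) = (0.287, -0.347) m/s.
Bearing = atan2(0.29, -0.35) = 140.43° clockwise from north.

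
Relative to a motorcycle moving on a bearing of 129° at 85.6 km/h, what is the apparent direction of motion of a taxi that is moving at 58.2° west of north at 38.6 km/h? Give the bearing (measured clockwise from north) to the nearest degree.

307°

Taking east as x and north as y: taxi velocity = (-32.806, 20.340) km/h; motorcycle velocity = (66.524, -53.870) km/h.
Velocity of taxi relative to motorcycle = (-32.806, 20.340) − (66.524, -53.870) = (-99.330, 74.210) km/h.
Bearing = atan2(-99.33, 74.21) = 306.76° clockwise from north.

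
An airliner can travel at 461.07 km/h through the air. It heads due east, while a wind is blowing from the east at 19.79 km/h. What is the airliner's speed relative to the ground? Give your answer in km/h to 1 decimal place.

441.3 km/h

Taking east as x and north as y: velocity relative to the air = (461.070, 0.000) km/h; the air relative to ground = (-19.790, 0.000) km/h.
Velocity relative to ground = (461.070, 0.000) + (-19.790, 0.000) = (441.280, 0.000) km/h.
Speed = |(441.280, 0.000)| = 441.280 km/h.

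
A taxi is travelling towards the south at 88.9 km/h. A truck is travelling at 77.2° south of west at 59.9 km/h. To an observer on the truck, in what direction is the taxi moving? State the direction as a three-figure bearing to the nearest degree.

Taking east as x and north as y: taxi velocity = (0.000, -88.900) km/h; truck velocity = (-13.271, -58.411) km/h.
Velocity of taxi relative to truck = (0.000, -88.900) − (-13.271, -58.411) = (13.271, -30.489) km/h.
Bearing = atan2(13.27, -30.49) = 156.48° clockwise from north.

156°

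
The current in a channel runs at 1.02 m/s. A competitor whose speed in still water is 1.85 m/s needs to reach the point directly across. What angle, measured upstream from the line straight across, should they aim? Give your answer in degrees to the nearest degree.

33°

To cancel the current, the upstream component of the competitor's velocity must equal the flow: 1.85 sin θ = 1.02.
sin θ = 1.02 / 1.85 = 0.5514.
θ = arcsin(0.5514) = 33.460°.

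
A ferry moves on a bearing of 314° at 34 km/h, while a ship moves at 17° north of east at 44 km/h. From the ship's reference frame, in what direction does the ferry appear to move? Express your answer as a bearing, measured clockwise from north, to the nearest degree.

Taking east as x and north as y: ferry velocity = (-24.458, 23.618) km/h; ship velocity = (42.077, 12.864) km/h.
Velocity of ferry relative to ship = (-24.458, 23.618) − (42.077, 12.864) = (-66.535, 10.754) km/h.
Bearing = atan2(-66.53, 10.75) = 279.18° clockwise from north.

279°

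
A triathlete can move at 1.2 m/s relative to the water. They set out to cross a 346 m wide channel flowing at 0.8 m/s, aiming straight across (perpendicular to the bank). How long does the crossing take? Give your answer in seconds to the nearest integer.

288 s

The component of the triathlete's velocity perpendicular to the bank is 1.2 m/s.
The flow acts along the bank and has no component across it.
Time = 346 / 1.200 = 288.333 s.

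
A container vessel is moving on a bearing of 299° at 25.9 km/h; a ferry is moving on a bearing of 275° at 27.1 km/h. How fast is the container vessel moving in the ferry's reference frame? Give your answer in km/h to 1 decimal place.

Taking east as x and north as y: container vessel velocity = (-22.653, 12.557) km/h; ferry velocity = (-26.997, 2.362) km/h.
Velocity of container vessel relative to ferry = (-22.653, 12.557) − (-26.997, 2.362) = (4.344, 10.195) km/h.
Magnitude = |(4.344, 10.195)| = 11.082 km/h.

11.1 km/h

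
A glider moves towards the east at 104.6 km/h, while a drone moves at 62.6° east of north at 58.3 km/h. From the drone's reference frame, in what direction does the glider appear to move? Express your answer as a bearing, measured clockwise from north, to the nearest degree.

Taking east as x and north as y: glider velocity = (104.600, 0.000) km/h; drone velocity = (51.760, 26.830) km/h.
Velocity of glider relative to drone = (104.600, 0.000) − (51.760, 26.830) = (52.840, -26.830) km/h.
Bearing = atan2(52.84, -26.83) = 116.92° clockwise from north.

117°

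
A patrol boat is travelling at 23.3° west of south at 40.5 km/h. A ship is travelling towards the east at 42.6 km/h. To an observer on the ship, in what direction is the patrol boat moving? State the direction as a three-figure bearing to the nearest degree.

Taking east as x and north as y: patrol boat velocity = (-16.020, -37.197) km/h; ship velocity = (42.600, 0.000) km/h.
Velocity of patrol boat relative to ship = (-16.020, -37.197) − (42.600, 0.000) = (-58.620, -37.197) km/h.
Bearing = atan2(-58.62, -37.20) = 237.60° clockwise from north.

238°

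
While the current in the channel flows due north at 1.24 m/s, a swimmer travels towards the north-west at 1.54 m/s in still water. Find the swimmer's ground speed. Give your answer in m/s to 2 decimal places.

Taking east as x and north as y: velocity relative to the water = (-1.089, 1.089) m/s; the water relative to ground = (0.000, 1.240) m/s.
Velocity relative to ground = (-1.089, 1.089) + (0.000, 1.240) = (-1.089, 2.329) m/s.
Speed = |(-1.089, 2.329)| = 2.571 m/s.

2.57 m/s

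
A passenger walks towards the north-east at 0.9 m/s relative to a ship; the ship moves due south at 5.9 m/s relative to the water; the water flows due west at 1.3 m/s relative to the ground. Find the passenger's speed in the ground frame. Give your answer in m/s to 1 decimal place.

5.3 m/s

In east/north components (m/s): passenger relative to ship = (0.636, 0.636); ship relative to water = (0.000, -5.900); water relative to ground = (-1.300, 0.000).
Sum = (-0.664, -5.264) m/s.
Speed = |(-0.664, -5.264)| = 5.305 m/s.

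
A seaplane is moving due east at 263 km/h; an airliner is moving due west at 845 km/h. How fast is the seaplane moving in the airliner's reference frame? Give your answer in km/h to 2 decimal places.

1108.00 km/h

Taking east as x and north as y: seaplane velocity = (263.000, 0.000) km/h; airliner velocity = (-845.000, 0.000) km/h.
Velocity of seaplane relative to airliner = (263.000, 0.000) − (-845.000, 0.000) = (1108.000, 0.000) km/h.
Magnitude = |(1108.000, 0.000)| = 1108.000 km/h.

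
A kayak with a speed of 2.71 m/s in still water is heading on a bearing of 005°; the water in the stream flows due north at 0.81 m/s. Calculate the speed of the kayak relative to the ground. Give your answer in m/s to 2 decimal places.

3.52 m/s

Taking east as x and north as y: velocity relative to the water = (0.236, 2.700) m/s; the water relative to ground = (0.000, 0.810) m/s.
Velocity relative to ground = (0.236, 2.700) + (0.000, 0.810) = (0.236, 3.510) m/s.
Speed = |(0.236, 3.510)| = 3.518 m/s.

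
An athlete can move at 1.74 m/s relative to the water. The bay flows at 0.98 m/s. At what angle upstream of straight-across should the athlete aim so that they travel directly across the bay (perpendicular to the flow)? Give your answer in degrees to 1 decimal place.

To cancel the current, the upstream component of the athlete's velocity must equal the flow: 1.74 sin θ = 0.98.
sin θ = 0.98 / 1.74 = 0.5632.
θ = arcsin(0.5632) = 34.279°.

34.3°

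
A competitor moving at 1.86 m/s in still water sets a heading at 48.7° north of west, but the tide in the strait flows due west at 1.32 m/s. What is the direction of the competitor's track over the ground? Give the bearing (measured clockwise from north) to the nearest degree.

299°

Taking east as x and north as y: velocity relative to the water = (-1.228, 1.397) m/s; the water relative to ground = (-1.320, 0.000) m/s.
Velocity relative to ground = (-1.228, 1.397) + (-1.320, 0.000) = (-2.548, 1.397) m/s.
Bearing = atan2(-2.55, 1.40) = 298.74° clockwise from north.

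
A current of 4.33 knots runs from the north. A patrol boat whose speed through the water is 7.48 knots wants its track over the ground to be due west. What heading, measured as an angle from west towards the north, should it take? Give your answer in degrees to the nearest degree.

The current pushes perpendicular to the desired track; the heading must have a component into the current equal to 4.33 knots: 7.48 sin θ = 4.33.
sin θ = 0.5789, so θ = 35.372°.

35°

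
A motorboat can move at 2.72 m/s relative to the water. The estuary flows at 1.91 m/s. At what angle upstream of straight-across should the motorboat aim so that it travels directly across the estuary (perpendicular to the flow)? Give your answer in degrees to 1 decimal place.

To cancel the current, the upstream component of the motorboat's velocity must equal the flow: 2.72 sin θ = 1.91.
sin θ = 1.91 / 2.72 = 0.7022.
θ = arcsin(0.7022) = 44.604°.

44.6°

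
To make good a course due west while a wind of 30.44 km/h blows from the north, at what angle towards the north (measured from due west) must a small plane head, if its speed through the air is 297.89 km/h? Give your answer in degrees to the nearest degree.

6°

The wind pushes perpendicular to the desired track; the heading must have a component into the wind equal to 30.44 km/h: 297.89 sin θ = 30.44.
sin θ = 0.1022, so θ = 5.865°.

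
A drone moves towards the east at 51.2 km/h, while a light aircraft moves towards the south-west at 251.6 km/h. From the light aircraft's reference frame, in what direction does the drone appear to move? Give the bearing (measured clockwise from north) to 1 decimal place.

052.2°

Taking east as x and north as y: drone velocity = (51.200, 0.000) km/h; light aircraft velocity = (-177.908, -177.908) km/h.
Velocity of drone relative to light aircraft = (51.200, 0.000) − (-177.908, -177.908) = (229.108, 177.908) km/h.
Bearing = atan2(229.11, 177.91) = 52.17° clockwise from north.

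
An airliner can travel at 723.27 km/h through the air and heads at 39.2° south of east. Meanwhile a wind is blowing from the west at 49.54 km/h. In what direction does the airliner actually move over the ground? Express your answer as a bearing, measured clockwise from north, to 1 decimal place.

Taking east as x and north as y: velocity relative to the air = (560.494, -457.128) km/h; the air relative to ground = (49.540, 0.000) km/h.
Velocity relative to ground = (560.494, -457.128) + (49.540, 0.000) = (610.034, -457.128) km/h.
Bearing = atan2(610.03, -457.13) = 126.85° clockwise from north.

126.8°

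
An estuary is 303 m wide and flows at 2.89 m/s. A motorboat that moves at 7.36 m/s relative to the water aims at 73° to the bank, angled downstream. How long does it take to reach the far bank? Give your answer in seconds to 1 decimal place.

43.0 s

The component of the motorboat's velocity perpendicular to the bank is 7.36 × sin 73° = 7.038 m/s.
Only the cross-stream component determines the crossing time; the current contributes nothing perpendicular to the bank.
Time = 303 / 7.038 = 43.050 s.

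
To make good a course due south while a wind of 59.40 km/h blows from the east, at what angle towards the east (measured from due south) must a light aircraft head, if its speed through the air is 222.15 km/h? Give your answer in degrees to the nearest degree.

16°

The wind pushes perpendicular to the desired track; the heading must have a component into the wind equal to 59.40 km/h: 222.15 sin θ = 59.40.
sin θ = 0.2674, so θ = 15.509°.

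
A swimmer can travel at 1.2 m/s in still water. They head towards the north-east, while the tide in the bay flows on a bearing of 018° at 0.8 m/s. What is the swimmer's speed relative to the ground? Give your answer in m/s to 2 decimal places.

1.95 m/s

Taking east as x and north as y: velocity relative to the water = (0.849, 0.849) m/s; the water relative to ground = (0.247, 0.761) m/s.
Velocity relative to ground = (0.849, 0.849) + (0.247, 0.761) = (1.096, 1.609) m/s.
Speed = |(1.096, 1.609)| = 1.947 m/s.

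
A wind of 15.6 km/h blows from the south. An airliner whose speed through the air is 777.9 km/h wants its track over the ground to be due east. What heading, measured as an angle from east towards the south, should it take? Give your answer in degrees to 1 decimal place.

The wind pushes perpendicular to the desired track; the heading must have a component into the wind equal to 15.6 km/h: 777.9 sin θ = 15.6.
sin θ = 0.0201, so θ = 1.149°.

1.1°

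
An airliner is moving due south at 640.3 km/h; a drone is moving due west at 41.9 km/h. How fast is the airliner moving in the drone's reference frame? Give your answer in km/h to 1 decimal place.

641.7 km/h

Taking east as x and north as y: airliner velocity = (0.000, -640.300) km/h; drone velocity = (-41.900, 0.000) km/h.
Velocity of airliner relative to drone = (0.000, -640.300) − (-41.900, 0.000) = (41.900, -640.300) km/h.
Magnitude = |(41.900, -640.300)| = 641.669 km/h.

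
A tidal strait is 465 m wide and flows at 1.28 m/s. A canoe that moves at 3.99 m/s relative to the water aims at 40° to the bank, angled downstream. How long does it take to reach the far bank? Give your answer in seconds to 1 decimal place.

181.3 s

The component of the canoe's velocity perpendicular to the bank is 3.99 × sin 40° = 2.565 m/s.
The flow acts along the bank and has no component across it.
Time = 465 / 2.565 = 181.306 s.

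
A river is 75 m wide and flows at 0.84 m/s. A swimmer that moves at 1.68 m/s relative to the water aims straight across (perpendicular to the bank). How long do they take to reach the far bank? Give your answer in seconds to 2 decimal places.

44.64 s

The component of the swimmer's velocity perpendicular to the bank is 1.68 m/s.
Only the cross-stream component determines the crossing time; the current contributes nothing perpendicular to the bank.
Time = 75 / 1.680 = 44.643 s.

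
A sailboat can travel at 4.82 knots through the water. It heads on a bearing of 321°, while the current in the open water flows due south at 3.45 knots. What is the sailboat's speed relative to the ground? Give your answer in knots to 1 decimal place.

Taking east as x and north as y: velocity relative to the water = (-3.033, 3.746) knots; the water relative to ground = (0.000, -3.450) knots.
Velocity relative to ground = (-3.033, 3.746) + (0.000, -3.450) = (-3.033, 0.296) knots.
Speed = |(-3.033, 0.296)| = 3.048 knots.

3.0 knots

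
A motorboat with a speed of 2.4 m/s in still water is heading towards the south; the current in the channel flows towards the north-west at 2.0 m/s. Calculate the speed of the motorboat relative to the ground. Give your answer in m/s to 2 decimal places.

Taking east as x and north as y: velocity relative to the water = (0.000, -2.400) m/s; the water relative to ground = (-1.414, 1.414) m/s.
Velocity relative to ground = (0.000, -2.400) + (-1.414, 1.414) = (-1.414, -0.986) m/s.
Speed = |(-1.414, -0.986)| = 1.724 m/s.

1.72 m/s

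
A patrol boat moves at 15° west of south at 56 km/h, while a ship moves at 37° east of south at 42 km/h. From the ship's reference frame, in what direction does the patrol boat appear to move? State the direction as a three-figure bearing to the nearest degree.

243°

Taking east as x and north as y: patrol boat velocity = (-14.494, -54.092) km/h; ship velocity = (25.276, -33.543) km/h.
Velocity of patrol boat relative to ship = (-14.494, -54.092) − (25.276, -33.543) = (-39.770, -20.549) km/h.
Bearing = atan2(-39.77, -20.55) = 242.67° clockwise from north.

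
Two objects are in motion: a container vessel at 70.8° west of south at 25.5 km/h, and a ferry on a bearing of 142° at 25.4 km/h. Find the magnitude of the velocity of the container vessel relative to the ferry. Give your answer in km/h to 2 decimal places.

41.39 km/h

Taking east as x and north as y: container vessel velocity = (-24.082, -8.386) km/h; ferry velocity = (15.638, -20.015) km/h.
Velocity of container vessel relative to ferry = (-24.082, -8.386) − (15.638, -20.015) = (-39.719, 11.629) km/h.
Magnitude = |(-39.719, 11.629)| = 41.387 km/h.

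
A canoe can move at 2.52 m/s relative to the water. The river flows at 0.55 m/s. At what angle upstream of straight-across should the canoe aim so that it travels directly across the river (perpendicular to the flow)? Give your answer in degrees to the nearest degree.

To cancel the current, the upstream component of the canoe's velocity must equal the flow: 2.52 sin θ = 0.55.
sin θ = 0.55 / 2.52 = 0.2183.
θ = arcsin(0.2183) = 12.607°.

13°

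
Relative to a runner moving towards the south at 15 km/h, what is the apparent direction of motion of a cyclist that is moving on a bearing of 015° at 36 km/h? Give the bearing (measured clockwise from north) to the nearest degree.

Taking east as x and north as y: cyclist velocity = (9.317, 34.773) km/h; runner velocity = (0.000, -15.000) km/h.
Velocity of cyclist relative to runner = (9.317, 34.773) − (0.000, -15.000) = (9.317, 49.773) km/h.
Bearing = atan2(9.32, 49.77) = 10.60° clockwise from north.

011°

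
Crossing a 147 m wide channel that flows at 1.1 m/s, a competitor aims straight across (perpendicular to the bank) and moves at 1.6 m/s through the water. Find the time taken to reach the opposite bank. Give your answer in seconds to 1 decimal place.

The component of the competitor's velocity perpendicular to the bank is 1.6 m/s.
Only the cross-stream component determines the crossing time; the current contributes nothing perpendicular to the bank.
Time = 147 / 1.600 = 91.875 s.

91.9 s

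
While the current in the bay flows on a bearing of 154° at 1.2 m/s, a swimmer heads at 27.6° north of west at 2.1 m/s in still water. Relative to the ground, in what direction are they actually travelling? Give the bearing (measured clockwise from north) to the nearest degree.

265°

Taking east as x and north as y: velocity relative to the water = (-1.861, 0.973) m/s; the water relative to ground = (0.526, -1.079) m/s.
Velocity relative to ground = (-1.861, 0.973) + (0.526, -1.079) = (-1.335, -0.106) m/s.
Bearing = atan2(-1.33, -0.11) = 265.48° clockwise from north.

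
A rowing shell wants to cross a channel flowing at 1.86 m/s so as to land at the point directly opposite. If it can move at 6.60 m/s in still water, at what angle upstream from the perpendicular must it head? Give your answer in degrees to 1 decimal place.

To cancel the current, the upstream component of the rowing shell's velocity must equal the flow: 6.60 sin θ = 1.86.
sin θ = 1.86 / 6.60 = 0.2818.
θ = arcsin(0.2818) = 16.369°.

16.4°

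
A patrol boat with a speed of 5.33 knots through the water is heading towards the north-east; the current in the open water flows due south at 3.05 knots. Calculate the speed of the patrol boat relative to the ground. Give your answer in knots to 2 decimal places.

Taking east as x and north as y: velocity relative to the water = (3.769, 3.769) knots; the water relative to ground = (0.000, -3.050) knots.
Velocity relative to ground = (3.769, 3.769) + (0.000, -3.050) = (3.769, 0.719) knots.
Speed = |(3.769, 0.719)| = 3.837 knots.

3.84 knots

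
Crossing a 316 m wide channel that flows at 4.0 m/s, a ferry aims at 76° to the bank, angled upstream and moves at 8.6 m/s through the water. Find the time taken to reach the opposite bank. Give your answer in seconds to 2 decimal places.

37.87 s

The component of the ferry's velocity perpendicular to the bank is 8.6 × sin 76° = 8.345 m/s.
Only the cross-stream component determines the crossing time; the current contributes nothing perpendicular to the bank.
Time = 316 / 8.345 = 37.869 s.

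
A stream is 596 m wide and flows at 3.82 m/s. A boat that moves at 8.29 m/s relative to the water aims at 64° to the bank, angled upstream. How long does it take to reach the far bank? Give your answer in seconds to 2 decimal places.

The component of the boat's velocity perpendicular to the bank is 8.29 × sin 64° = 7.451 m/s.
The flow acts along the bank and has no component across it.
Time = 596 / 7.451 = 79.989 s.

79.99 s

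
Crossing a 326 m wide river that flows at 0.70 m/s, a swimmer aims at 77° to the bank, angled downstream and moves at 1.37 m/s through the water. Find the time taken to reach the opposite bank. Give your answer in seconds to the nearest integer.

244 s

The component of the swimmer's velocity perpendicular to the bank is 1.37 × sin 77° = 1.335 m/s.
The flow acts along the bank and has no component across it.
Time = 326 / 1.335 = 244.215 s.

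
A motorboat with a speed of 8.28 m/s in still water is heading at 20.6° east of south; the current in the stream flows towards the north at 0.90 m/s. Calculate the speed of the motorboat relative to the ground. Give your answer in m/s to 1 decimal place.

Taking east as x and north as y: velocity relative to the water = (2.913, -7.751) m/s; the water relative to ground = (0.000, 0.900) m/s.
Velocity relative to ground = (2.913, -7.751) + (0.000, 0.900) = (2.913, -6.851) m/s.
Speed = |(2.913, -6.851)| = 7.444 m/s.

7.4 m/s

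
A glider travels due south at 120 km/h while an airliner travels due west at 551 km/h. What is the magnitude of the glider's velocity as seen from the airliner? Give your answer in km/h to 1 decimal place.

563.9 km/h

Taking east as x and north as y: glider velocity = (0.000, -120.000) km/h; airliner velocity = (-551.000, 0.000) km/h.
Velocity of glider relative to airliner = (0.000, -120.000) − (-551.000, 0.000) = (551.000, -120.000) km/h.
Magnitude = |(551.000, -120.000)| = 563.916 km/h.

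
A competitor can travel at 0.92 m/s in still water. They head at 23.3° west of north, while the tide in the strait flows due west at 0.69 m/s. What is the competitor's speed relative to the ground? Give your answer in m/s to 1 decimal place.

Taking east as x and north as y: velocity relative to the water = (-0.364, 0.845) m/s; the water relative to ground = (-0.690, 0.000) m/s.
Velocity relative to ground = (-0.364, 0.845) + (-0.690, 0.000) = (-1.054, 0.845) m/s.
Speed = |(-1.054, 0.845)| = 1.351 m/s.

1.4 m/s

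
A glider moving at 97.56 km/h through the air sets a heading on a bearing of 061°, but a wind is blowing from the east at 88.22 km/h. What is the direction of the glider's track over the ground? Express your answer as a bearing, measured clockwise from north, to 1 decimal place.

Taking east as x and north as y: velocity relative to the air = (85.328, 47.298) km/h; the air relative to ground = (-88.220, 0.000) km/h.
Velocity relative to ground = (85.328, 47.298) + (-88.220, 0.000) = (-2.892, 47.298) km/h.
Bearing = atan2(-2.89, 47.30) = 356.50° clockwise from north.

356.5°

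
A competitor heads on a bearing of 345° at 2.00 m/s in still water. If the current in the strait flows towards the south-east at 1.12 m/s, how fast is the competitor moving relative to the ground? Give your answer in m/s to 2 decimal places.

1.17 m/s

Taking east as x and north as y: velocity relative to the water = (-0.518, 1.932) m/s; the water relative to ground = (0.792, -0.792) m/s.
Velocity relative to ground = (-0.518, 1.932) + (0.792, -0.792) = (0.274, 1.140) m/s.
Speed = |(0.274, 1.140)| = 1.172 m/s.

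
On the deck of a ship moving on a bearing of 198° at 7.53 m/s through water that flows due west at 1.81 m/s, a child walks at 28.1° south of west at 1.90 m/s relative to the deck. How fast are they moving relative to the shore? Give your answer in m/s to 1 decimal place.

In east/north components (m/s): child relative to ship = (-1.676, -0.895); ship relative to water = (-2.327, -7.161); water relative to ground = (-1.810, 0.000).
Sum = (-5.813, -8.056) m/s.
Speed = |(-5.813, -8.056)| = 9.935 m/s.

9.9 m/s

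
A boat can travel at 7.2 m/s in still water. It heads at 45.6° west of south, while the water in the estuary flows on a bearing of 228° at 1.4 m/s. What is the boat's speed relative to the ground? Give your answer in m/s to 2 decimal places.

8.60 m/s

Taking east as x and north as y: velocity relative to the water = (-5.144, -5.038) m/s; the water relative to ground = (-1.040, -0.937) m/s.
Velocity relative to ground = (-5.144, -5.038) + (-1.040, -0.937) = (-6.185, -5.974) m/s.
Speed = |(-6.185, -5.974)| = 8.599 m/s.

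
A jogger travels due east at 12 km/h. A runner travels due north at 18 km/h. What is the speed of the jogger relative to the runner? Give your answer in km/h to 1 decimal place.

Taking east as x and north as y: jogger velocity = (12.000, 0.000) km/h; runner velocity = (0.000, 18.000) km/h.
Velocity of jogger relative to runner = (12.000, 0.000) − (0.000, 18.000) = (12.000, -18.000) km/h.
Magnitude = |(12.000, -18.000)| = 21.633 km/h.

21.6 km/h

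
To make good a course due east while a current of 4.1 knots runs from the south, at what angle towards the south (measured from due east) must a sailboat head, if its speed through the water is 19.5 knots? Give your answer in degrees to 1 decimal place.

The current pushes perpendicular to the desired track; the heading must have a component into the current equal to 4.1 knots: 19.5 sin θ = 4.1.
sin θ = 0.2103, so θ = 12.137°.

12.1°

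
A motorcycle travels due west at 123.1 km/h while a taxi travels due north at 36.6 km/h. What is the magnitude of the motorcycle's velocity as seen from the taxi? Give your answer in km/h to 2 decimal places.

128.43 km/h

Taking east as x and north as y: motorcycle velocity = (-123.100, 0.000) km/h; taxi velocity = (0.000, 36.600) km/h.
Velocity of motorcycle relative to taxi = (-123.100, 0.000) − (0.000, 36.600) = (-123.100, -36.600) km/h.
Magnitude = |(-123.100, -36.600)| = 128.426 km/h.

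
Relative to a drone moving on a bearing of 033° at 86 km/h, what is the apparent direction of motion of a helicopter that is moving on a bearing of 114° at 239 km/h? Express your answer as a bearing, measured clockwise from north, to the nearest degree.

Taking east as x and north as y: helicopter velocity = (218.337, -97.210) km/h; drone velocity = (46.839, 72.126) km/h.
Velocity of helicopter relative to drone = (218.337, -97.210) − (46.839, 72.126) = (171.498, -169.336) km/h.
Bearing = atan2(171.50, -169.34) = 134.64° clockwise from north.

135°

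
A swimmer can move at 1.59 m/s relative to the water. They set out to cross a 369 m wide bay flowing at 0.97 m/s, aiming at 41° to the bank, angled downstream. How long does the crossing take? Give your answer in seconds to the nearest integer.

The component of the swimmer's velocity perpendicular to the bank is 1.59 × sin 41° = 1.043 m/s.
The current is parallel to the bank, so it does not affect the crossing time.
Time = 369 / 1.043 = 353.742 s.

354 s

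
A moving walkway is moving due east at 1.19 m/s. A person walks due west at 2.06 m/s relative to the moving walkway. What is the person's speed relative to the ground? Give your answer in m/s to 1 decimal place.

Taking east as x and north as y: moving walkway velocity = (1.190, 0.000) m/s; person velocity relative to moving walkway = (-2.060, 0.000) m/s.
Velocity relative to ground = (1.190, 0.000) + (-2.060, 0.000) = (-0.870, 0.000) m/s.
Speed = |(-0.870, 0.000)| = 0.870 m/s.

0.9 m/s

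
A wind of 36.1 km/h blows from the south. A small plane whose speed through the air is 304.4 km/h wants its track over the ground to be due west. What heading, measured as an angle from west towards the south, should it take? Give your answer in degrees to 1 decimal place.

6.8°

The wind pushes perpendicular to the desired track; the heading must have a component into the wind equal to 36.1 km/h: 304.4 sin θ = 36.1.
sin θ = 0.1186, so θ = 6.811°.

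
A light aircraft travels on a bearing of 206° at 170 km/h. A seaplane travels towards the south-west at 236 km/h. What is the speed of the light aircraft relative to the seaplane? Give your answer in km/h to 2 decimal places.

93.42 km/h

Taking east as x and north as y: light aircraft velocity = (-74.523, -152.795) km/h; seaplane velocity = (-166.877, -166.877) km/h.
Velocity of light aircraft relative to seaplane = (-74.523, -152.795) − (-166.877, -166.877) = (92.354, 14.082) km/h.
Magnitude = |(92.354, 14.082)| = 93.422 km/h.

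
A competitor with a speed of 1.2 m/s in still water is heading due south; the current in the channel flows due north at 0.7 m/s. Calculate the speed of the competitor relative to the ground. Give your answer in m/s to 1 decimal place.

Taking east as x and north as y: velocity relative to the water = (0.000, -1.200) m/s; the water relative to ground = (0.000, 0.700) m/s.
Velocity relative to ground = (0.000, -1.200) + (0.000, 0.700) = (0.000, -0.500) m/s.
Speed = |(0.000, -0.500)| = 0.500 m/s.

0.5 m/s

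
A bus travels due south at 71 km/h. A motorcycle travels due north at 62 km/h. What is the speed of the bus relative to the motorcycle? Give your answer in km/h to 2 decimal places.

133.00 km/h

Taking east as x and north as y: bus velocity = (0.000, -71.000) km/h; motorcycle velocity = (0.000, 62.000) km/h.
Velocity of bus relative to motorcycle = (0.000, -71.000) − (0.000, 62.000) = (0.000, -133.000) km/h.
Magnitude = |(0.000, -133.000)| = 133.000 km/h.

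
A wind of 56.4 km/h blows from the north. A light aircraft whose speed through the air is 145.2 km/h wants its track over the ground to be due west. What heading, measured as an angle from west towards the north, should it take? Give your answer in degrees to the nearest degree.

The wind pushes perpendicular to the desired track; the heading must have a component into the wind equal to 56.4 km/h: 145.2 sin θ = 56.4.
sin θ = 0.3884, so θ = 22.857°.

23°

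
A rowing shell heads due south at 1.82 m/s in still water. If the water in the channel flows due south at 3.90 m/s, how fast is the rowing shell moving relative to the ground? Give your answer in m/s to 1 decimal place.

5.7 m/s

Taking east as x and north as y: velocity relative to the water = (0.000, -1.820) m/s; the water relative to ground = (0.000, -3.900) m/s.
Velocity relative to ground = (0.000, -1.820) + (0.000, -3.900) = (0.000, -5.720) m/s.
Speed = |(0.000, -5.720)| = 5.720 m/s.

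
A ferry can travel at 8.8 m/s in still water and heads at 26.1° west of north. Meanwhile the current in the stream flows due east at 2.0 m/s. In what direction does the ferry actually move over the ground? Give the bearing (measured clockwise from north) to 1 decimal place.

Taking east as x and north as y: velocity relative to the water = (-3.871, 7.903) m/s; the water relative to ground = (2.000, 0.000) m/s.
Velocity relative to ground = (-3.871, 7.903) + (2.000, 0.000) = (-1.871, 7.903) m/s.
Bearing = atan2(-1.87, 7.90) = 346.68° clockwise from north.

346.7°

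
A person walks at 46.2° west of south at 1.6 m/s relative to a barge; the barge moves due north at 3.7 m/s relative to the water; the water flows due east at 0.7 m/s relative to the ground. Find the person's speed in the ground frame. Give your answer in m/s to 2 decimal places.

In east/north components (m/s): person relative to barge = (-1.155, -1.107); barge relative to water = (0.000, 3.700); water relative to ground = (0.700, 0.000).
Sum = (-0.455, 2.593) m/s.
Speed = |(-0.455, 2.593)| = 2.632 m/s.

2.63 m/s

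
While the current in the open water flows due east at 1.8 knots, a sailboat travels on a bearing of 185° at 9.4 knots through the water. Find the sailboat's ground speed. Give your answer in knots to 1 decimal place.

Taking east as x and north as y: velocity relative to the water = (-0.819, -9.364) knots; the water relative to ground = (1.800, 0.000) knots.
Velocity relative to ground = (-0.819, -9.364) + (1.800, 0.000) = (0.981, -9.364) knots.
Speed = |(0.981, -9.364)| = 9.415 knots.

9.4 knots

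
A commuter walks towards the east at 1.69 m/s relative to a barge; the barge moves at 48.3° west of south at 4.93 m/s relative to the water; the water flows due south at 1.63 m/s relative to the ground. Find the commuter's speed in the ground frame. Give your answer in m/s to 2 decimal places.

In east/north components (m/s): commuter relative to barge = (1.690, 0.000); barge relative to water = (-3.681, -3.280); water relative to ground = (0.000, -1.630).
Sum = (-1.991, -4.910) m/s.
Speed = |(-1.991, -4.910)| = 5.298 m/s.

5.30 m/s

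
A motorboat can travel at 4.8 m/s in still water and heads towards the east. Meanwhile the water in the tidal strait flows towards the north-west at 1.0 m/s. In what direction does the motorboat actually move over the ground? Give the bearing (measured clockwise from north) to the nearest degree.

Taking east as x and north as y: velocity relative to the water = (4.800, 0.000) m/s; the water relative to ground = (-0.707, 0.707) m/s.
Velocity relative to ground = (4.800, 0.000) + (-0.707, 0.707) = (4.093, 0.707) m/s.
Bearing = atan2(4.09, 0.71) = 80.20° clockwise from north.

080°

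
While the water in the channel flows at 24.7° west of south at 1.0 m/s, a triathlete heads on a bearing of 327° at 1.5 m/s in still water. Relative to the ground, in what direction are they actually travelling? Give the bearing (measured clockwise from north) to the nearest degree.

286°

Taking east as x and north as y: velocity relative to the water = (-0.817, 1.258) m/s; the water relative to ground = (-0.418, -0.909) m/s.
Velocity relative to ground = (-0.817, 1.258) + (-0.418, -0.909) = (-1.235, 0.349) m/s.
Bearing = atan2(-1.23, 0.35) = 285.80° clockwise from north.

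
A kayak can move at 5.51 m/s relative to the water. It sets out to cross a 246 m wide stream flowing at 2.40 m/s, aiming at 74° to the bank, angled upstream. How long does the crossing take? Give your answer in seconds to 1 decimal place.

The component of the kayak's velocity perpendicular to the bank is 5.51 × sin 74° = 5.297 m/s.
The flow acts along the bank and has no component across it.
Time = 246 / 5.297 = 46.445 s.

46.4 s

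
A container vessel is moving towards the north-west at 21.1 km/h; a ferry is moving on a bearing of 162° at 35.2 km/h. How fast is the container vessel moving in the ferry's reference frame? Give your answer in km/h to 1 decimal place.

54.8 km/h

Taking east as x and north as y: container vessel velocity = (-14.920, 14.920) km/h; ferry velocity = (10.877, -33.477) km/h.
Velocity of container vessel relative to ferry = (-14.920, 14.920) − (10.877, -33.477) = (-25.797, 48.397) km/h.
Magnitude = |(-25.797, 48.397)| = 54.843 km/h.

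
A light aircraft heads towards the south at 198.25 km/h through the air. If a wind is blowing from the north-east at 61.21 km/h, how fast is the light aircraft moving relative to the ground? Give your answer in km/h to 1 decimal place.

245.4 km/h

Taking east as x and north as y: velocity relative to the air = (0.000, -198.250) km/h; the air relative to ground = (-43.282, -43.282) km/h.
Velocity relative to ground = (0.000, -198.250) + (-43.282, -43.282) = (-43.282, -241.532) km/h.
Speed = |(-43.282, -241.532)| = 245.379 km/h.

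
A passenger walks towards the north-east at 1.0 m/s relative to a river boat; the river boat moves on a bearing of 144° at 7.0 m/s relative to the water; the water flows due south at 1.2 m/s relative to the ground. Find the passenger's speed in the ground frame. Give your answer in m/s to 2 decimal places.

7.82 m/s

In east/north components (m/s): passenger relative to river boat = (0.707, 0.707); river boat relative to water = (4.114, -5.663); water relative to ground = (0.000, -1.200).
Sum = (4.822, -6.156) m/s.
Speed = |(4.822, -6.156)| = 7.819 m/s.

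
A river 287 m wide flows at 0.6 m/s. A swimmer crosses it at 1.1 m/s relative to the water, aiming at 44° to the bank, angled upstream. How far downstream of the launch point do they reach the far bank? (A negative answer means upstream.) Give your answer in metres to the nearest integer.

Perpendicular speed = 0.764 m/s; crossing time = 287 / 0.764 = 375.593 s.
Net downstream speed = -0.191 m/s.
Drift = -0.191 × 375.593 = -71.841 m (upstream).

-72 m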